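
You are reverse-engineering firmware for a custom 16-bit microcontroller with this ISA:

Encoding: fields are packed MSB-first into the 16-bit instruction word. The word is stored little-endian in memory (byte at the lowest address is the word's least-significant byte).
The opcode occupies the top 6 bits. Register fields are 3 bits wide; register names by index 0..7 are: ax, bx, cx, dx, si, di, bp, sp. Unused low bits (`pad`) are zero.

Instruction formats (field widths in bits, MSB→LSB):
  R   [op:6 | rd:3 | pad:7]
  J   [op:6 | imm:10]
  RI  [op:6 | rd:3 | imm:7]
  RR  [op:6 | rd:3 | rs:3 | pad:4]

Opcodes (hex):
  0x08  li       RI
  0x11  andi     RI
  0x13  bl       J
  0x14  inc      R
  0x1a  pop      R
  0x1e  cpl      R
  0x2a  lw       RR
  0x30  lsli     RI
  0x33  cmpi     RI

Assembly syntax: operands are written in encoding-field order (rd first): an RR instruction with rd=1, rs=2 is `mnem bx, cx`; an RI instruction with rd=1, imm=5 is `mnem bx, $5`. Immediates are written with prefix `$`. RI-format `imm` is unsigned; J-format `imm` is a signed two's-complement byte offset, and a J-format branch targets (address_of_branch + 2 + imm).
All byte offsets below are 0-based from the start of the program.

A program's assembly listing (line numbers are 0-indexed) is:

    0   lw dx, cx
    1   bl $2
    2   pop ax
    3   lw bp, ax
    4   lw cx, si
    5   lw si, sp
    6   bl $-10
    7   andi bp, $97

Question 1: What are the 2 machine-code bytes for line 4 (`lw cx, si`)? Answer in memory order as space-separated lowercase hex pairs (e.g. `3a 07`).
4. lw fields op=0x2a:6|rd=2:3|rs=4:3|pad=0:4 → word a940h → 40 a9

40 a9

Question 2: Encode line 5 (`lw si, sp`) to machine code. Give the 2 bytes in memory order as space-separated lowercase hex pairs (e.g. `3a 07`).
70 aa

5. lw fields op=0x2a:6|rd=4:3|rs=7:3|pad=0:4 → word aa70h → 70 aa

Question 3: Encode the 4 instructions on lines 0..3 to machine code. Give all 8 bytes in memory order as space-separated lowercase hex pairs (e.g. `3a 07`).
0. lw fields op=0x2a:6|rd=3:3|rs=2:3|pad=0:4 → word a9a0h → a0 a9
1. bl fields op=0x13:6|imm=2:10 → word 4c02h → 02 4c
2. pop fields op=0x1a:6|rd=0:3|pad=0:7 → word 6800h → 00 68
3. lw fields op=0x2a:6|rd=6:3|rs=0:3|pad=0:4 → word ab00h → 00 ab

a0 a9 02 4c 00 68 00 ab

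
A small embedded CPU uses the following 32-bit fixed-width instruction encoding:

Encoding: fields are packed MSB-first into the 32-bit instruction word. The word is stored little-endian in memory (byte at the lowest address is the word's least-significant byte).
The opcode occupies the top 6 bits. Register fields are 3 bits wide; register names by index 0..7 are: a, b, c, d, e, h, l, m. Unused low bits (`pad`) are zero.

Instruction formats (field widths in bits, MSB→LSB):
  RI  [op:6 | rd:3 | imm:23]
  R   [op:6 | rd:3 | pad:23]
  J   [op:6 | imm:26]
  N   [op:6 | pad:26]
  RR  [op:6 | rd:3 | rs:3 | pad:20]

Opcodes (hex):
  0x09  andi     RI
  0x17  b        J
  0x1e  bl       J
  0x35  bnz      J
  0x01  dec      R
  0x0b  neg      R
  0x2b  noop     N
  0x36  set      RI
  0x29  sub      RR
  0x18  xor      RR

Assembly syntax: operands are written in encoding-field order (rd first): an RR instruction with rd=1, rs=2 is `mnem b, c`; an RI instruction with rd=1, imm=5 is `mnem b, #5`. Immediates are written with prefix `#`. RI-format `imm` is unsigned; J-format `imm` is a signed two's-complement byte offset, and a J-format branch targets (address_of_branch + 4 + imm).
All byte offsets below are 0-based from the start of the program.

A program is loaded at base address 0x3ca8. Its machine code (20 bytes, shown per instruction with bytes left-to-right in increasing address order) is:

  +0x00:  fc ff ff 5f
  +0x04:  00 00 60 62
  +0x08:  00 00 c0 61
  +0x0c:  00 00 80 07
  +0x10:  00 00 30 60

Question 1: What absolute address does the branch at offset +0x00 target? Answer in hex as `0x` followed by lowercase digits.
+0x00: fc ff ff 5f ⇒ word 0x5ffffffc (little)
  top 6b → 0x17 → b [J]
  [25:0] imm=67108860 (s26→-4) = #-4
  target = base 0x3ca8 + off 0x00 + 4 + imm -4 = 0x3ca8

0x3ca8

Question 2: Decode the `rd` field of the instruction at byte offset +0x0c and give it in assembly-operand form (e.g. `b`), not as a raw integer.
@+0c  little-endian(00 00 80 07) = 0x07800000
  op=0x07800000>>26=0x1 ⇒ dec (R)
  [25:23] rd=7 = m

m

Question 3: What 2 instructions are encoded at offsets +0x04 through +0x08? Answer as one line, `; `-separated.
+0x04: 00 00 60 62 ⇒ word 0x62600000 (little)
  opcode bits[31:26]=0x18: xor/RR
  [25:23] rd=4 = e
  [22:20] rs=6 = l
+0x08: 00 00 c0 61 ⇒ word 0x61c00000 (little)
  opcode bits[31:26]=0x18: xor/RR
  [25:23] rd=3 = d
  [22:20] rs=4 = e

xor e, l; xor d, e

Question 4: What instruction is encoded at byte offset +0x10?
xor a, d

[10] 00 00 30 60 → 0x60300000
  op=0x60300000>>26=0x18 ⇒ xor (RR)
  rd@[25:23]=0x0 ⇒ a
  rs@[22:20]=0x3 ⇒ d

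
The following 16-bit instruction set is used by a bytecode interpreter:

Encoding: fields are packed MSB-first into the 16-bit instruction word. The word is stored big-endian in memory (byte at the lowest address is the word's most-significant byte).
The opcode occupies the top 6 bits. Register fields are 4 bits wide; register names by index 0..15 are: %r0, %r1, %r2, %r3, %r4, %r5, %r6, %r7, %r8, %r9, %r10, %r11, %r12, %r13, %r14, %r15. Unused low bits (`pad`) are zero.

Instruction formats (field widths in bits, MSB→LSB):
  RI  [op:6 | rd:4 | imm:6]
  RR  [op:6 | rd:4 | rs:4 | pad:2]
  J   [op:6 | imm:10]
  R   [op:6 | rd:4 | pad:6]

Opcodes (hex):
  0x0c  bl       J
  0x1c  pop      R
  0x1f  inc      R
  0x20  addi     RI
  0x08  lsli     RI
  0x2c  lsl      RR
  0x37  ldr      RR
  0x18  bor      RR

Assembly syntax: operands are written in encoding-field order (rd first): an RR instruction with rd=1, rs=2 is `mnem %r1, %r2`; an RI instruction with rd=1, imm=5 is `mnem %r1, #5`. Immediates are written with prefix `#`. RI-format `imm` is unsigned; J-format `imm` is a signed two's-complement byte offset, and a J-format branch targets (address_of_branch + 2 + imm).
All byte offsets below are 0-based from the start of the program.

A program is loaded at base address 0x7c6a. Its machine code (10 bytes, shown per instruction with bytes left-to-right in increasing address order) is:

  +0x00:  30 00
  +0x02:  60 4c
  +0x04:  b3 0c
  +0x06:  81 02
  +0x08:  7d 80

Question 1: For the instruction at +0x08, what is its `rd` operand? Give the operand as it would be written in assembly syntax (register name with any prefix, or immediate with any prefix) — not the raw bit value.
[08] 7d 80 → 0x7d80
  opcode bits[15:10]=0x1f: inc/R
  [9:6] rd=6 = %r6

%r6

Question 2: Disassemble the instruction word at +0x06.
@+06  big-endian(81 02) = 0x8102
  opcode bits[15:10]=0x20: addi/RI
  [9:6] rd=4 = %r4
  [5:0] imm=2 = #2

addi %r4, #2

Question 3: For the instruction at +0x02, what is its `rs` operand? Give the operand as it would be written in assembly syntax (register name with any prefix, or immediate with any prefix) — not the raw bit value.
%r3

+0x02: 60 4c ⇒ word 0x604c (big)
  top 6b → 0x18 → bor [RR]
  rd: (w>>6)&0xf=0x1 → %r1
  rs: (w>>2)&0xf=0x3 → %r3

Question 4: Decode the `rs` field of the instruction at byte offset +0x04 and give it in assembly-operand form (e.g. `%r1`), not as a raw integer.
+0x04: b3 0c ⇒ word 0xb30c (big)
  op=0xb30c>>10=0x2c ⇒ lsl (RR)
  rd@[9:6]=0xc ⇒ %r12
  rs@[5:2]=0x3 ⇒ %r3

%r3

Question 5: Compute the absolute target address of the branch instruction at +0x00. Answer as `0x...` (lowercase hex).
0x7c6c

@+00  big-endian(30 00) = 0x3000
  top 6b → 0xc → bl [J]
  imm: (w>>0)&0x3ff=0x0 → #0
  target = base 0x7c6a + off 0x00 + 2 + imm 0 = 0x7c6c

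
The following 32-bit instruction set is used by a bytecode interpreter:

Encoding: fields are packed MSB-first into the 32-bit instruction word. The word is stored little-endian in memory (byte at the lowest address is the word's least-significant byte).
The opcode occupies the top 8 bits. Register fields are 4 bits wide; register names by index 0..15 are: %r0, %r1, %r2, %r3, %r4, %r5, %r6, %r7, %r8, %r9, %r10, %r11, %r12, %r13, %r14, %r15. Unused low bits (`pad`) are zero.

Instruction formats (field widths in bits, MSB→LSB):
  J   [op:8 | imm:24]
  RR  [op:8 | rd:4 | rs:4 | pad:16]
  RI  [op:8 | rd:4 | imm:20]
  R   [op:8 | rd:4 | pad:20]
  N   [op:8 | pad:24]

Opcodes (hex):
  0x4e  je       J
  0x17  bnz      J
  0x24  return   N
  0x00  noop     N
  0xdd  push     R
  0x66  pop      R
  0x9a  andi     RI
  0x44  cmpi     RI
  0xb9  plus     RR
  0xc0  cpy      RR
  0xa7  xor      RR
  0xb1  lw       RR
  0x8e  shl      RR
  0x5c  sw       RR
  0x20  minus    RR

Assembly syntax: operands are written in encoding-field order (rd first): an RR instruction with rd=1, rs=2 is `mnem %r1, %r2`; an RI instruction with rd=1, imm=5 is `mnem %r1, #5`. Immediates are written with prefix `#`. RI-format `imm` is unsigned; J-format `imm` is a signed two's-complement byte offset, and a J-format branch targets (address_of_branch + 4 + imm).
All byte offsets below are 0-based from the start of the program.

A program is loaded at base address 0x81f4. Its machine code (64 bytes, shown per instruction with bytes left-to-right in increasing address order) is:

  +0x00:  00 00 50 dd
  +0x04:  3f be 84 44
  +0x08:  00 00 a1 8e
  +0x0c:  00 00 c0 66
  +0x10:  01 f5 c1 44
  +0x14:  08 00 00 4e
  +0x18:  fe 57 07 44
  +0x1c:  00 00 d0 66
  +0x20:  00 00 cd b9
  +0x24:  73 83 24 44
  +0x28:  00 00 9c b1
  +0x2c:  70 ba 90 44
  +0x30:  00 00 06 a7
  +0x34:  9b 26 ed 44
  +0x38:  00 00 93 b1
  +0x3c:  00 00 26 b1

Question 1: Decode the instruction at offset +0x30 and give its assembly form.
xor %r0, %r6

off 0x30: read 00 00 06 a7 as little → 0xa7060000
  op=0xa7060000>>24=0xa7 ⇒ xor (RR)
  rd@[23:20]=0x0 ⇒ %r0
  rs@[19:16]=0x6 ⇒ %r6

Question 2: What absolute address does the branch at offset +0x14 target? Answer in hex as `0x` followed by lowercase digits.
@+14  little-endian(08 00 00 4e) = 0x4e000008
  top 8b → 0x4e → je [J]
  imm@[23:0]=0x8 ⇒ #8
  target = base 0x81f4 + off 0x14 + 4 + imm 8 = 0x8214

0x8214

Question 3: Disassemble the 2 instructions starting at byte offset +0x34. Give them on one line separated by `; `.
off 0x34: read 9b 26 ed 44 as little → 0x44ed269b
  opcode bits[31:24]=0x44: cmpi/RI
  rd: (w>>20)&0xf=0xe → %r14
  imm: (w>>0)&0xfffff=0xd269b → #861851
off 0x38: read 00 00 93 b1 as little → 0xb1930000
  opcode bits[31:24]=0xb1: lw/RR
  rd: (w>>20)&0xf=0x9 → %r9
  rs: (w>>16)&0xf=0x3 → %r3

cmpi %r14, #861851; lw %r9, %r3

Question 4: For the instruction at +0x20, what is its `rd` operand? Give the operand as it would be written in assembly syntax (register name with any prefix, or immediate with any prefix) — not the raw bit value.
%r12

[20] 00 00 cd b9 → 0xb9cd0000
  top 8b → 0xb9 → plus [RR]
  rd@[23:20]=0xc ⇒ %r12
  rs@[19:16]=0xd ⇒ %r13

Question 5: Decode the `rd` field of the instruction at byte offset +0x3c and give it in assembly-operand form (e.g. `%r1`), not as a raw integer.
off 0x3c: read 00 00 26 b1 as little → 0xb1260000
  opcode bits[31:24]=0xb1: lw/RR
  [23:20] rd=2 = %r2
  [19:16] rs=6 = %r6

%r2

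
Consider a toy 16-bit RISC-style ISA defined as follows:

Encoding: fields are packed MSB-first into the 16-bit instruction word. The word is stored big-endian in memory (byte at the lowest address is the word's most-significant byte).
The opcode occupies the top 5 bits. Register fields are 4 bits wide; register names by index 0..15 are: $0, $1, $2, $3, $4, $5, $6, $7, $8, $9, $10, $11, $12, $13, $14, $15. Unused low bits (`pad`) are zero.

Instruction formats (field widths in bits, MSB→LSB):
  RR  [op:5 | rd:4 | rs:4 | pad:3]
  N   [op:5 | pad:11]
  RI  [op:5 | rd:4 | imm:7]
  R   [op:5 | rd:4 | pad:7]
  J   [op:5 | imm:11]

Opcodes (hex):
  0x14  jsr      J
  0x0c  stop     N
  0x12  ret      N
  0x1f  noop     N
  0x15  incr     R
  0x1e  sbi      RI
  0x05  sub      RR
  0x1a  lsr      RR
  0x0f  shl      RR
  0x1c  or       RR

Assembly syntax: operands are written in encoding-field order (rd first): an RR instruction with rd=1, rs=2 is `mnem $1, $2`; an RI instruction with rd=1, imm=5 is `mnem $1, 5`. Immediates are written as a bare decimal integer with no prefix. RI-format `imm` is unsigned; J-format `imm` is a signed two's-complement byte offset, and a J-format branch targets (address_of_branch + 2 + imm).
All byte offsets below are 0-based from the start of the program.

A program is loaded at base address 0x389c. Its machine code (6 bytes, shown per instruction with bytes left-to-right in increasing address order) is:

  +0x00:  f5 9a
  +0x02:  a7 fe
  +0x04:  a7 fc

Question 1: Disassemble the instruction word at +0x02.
jsr -2

+0x02: a7 fe ⇒ word 0xa7fe (big)
  op=0xa7fe>>11=0x14 ⇒ jsr (J)
  imm: (w>>0)&0x7ff=0x7fe (s11→-2) → -2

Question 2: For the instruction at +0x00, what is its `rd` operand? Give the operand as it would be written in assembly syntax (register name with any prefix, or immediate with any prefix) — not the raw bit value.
$11

[00] f5 9a → 0xf59a
  op=0xf59a>>11=0x1e ⇒ sbi (RI)
  [10:7] rd=11 = $11
  [6:0] imm=26 = 26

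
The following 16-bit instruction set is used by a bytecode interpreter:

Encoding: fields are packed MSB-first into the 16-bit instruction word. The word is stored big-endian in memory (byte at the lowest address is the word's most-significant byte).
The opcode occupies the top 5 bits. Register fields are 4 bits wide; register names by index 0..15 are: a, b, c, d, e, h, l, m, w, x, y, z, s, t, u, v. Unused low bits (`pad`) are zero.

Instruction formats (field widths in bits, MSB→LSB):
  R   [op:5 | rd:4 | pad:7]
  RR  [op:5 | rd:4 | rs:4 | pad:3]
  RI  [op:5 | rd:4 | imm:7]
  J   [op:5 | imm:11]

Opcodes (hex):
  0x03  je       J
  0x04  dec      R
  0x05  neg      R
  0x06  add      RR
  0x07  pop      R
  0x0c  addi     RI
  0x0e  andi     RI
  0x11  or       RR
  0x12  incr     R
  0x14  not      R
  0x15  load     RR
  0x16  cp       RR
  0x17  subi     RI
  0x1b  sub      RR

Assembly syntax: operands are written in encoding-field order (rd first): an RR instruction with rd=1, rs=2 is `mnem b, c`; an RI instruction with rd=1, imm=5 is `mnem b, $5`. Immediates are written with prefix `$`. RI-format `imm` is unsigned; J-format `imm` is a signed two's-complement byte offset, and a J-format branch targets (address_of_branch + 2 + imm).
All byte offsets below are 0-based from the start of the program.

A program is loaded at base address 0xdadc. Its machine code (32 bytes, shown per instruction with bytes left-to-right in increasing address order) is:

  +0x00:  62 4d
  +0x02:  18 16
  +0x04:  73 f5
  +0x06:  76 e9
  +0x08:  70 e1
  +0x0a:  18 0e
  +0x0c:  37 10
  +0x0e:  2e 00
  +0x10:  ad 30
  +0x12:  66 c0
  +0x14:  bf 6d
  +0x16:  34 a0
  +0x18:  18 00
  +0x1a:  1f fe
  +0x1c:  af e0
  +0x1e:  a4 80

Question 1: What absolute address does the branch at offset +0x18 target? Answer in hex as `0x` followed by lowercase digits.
0xdaf6

[18] 18 00 → 0x1800
  opcode bits[15:11]=0x3: je/J
  imm@[10:0]=0x0 ⇒ $0
  target = base 0xdadc + off 0x18 + 2 + imm 0 = 0xdaf6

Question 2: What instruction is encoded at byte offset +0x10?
load y, l

[10] ad 30 → 0xad30
  top 5b → 0x15 → load [RR]
  [10:7] rd=10 = y
  [6:3] rs=6 = l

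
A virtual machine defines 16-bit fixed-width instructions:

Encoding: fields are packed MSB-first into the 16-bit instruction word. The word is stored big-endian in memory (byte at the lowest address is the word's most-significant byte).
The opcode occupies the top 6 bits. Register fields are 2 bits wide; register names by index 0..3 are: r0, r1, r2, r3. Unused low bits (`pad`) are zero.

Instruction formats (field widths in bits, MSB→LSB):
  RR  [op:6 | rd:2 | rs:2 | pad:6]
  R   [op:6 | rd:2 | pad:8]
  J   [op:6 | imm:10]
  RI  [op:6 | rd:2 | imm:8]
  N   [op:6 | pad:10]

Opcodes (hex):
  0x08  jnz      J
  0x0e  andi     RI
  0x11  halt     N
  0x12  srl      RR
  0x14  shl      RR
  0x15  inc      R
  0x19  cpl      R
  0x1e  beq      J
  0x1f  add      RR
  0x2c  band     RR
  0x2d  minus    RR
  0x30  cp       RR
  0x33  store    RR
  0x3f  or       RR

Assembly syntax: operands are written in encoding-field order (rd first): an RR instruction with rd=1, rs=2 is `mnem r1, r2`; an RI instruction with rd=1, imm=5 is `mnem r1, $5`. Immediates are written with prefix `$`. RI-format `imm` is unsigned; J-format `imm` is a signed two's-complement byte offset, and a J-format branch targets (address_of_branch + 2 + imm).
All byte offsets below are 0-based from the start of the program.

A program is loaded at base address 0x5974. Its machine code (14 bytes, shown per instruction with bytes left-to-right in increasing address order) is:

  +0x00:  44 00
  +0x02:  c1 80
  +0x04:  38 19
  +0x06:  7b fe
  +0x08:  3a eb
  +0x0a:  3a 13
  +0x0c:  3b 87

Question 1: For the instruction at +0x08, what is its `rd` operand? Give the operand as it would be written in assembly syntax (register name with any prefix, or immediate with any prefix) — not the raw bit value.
r2

+0x08: 3a eb ⇒ word 0x3aeb (big)
  top 6b → 0xe → andi [RI]
  rd: (w>>8)&0x3=0x2 → r2
  imm: (w>>0)&0xff=0xeb → $235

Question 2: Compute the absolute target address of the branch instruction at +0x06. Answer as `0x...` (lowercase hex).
0x597a

@+06  big-endian(7b fe) = 0x7bfe
  op=0x7bfe>>10=0x1e ⇒ beq (J)
  imm@[9:0]=0x3fe (s10→-2) ⇒ $-2
  target = base 0x5974 + off 0x06 + 2 + imm -2 = 0x597a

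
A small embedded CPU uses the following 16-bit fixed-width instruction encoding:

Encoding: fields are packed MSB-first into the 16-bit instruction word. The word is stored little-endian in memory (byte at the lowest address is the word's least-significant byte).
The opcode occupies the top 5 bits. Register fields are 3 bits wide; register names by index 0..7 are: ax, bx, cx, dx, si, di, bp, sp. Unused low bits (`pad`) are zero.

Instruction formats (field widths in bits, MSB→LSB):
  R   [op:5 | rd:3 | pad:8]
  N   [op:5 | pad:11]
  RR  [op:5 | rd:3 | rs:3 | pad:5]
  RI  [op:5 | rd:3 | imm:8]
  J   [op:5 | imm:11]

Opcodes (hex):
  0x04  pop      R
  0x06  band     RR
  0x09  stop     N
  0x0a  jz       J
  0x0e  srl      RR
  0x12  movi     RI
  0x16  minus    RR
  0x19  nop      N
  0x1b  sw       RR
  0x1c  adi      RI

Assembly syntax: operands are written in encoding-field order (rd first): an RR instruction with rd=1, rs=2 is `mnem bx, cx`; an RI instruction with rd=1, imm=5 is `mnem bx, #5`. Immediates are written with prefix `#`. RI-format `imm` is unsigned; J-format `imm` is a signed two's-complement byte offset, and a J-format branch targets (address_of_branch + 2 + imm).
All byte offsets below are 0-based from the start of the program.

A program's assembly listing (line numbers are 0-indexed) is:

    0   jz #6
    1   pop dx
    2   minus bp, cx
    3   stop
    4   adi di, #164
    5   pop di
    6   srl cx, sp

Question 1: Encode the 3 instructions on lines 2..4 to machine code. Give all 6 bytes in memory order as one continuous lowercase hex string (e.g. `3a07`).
40b60048a4e5

L2: minus op=0x16:5|rd=6:3|rs=2:3|pad=0:5 ⇒ 0xb640 ⇒ little 40 b6
L3: stop op=0x9:5|pad=0:11 ⇒ 0x4800 ⇒ little 00 48
L4: adi op=0x1c:5|rd=5:3|imm=164:8 ⇒ 0xe5a4 ⇒ little a4 e5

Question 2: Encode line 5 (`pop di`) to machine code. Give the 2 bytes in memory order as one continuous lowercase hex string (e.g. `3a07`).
0025

L5: pop op=0x4:5|rd=5:3|pad=0:8 ⇒ 0x2500 ⇒ little 00 25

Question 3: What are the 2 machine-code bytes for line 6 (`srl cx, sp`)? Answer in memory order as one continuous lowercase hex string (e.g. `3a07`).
line 6 (srl): pack op=0xe:5|rd=2:3|rs=7:3|pad=0:5 = 0x72e0; little→ e0 72

e072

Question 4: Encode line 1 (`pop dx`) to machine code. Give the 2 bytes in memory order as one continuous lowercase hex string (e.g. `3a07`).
0023

1. pop fields op=0x4:5|rd=3:3|pad=0:8 → word 2300h → 00 23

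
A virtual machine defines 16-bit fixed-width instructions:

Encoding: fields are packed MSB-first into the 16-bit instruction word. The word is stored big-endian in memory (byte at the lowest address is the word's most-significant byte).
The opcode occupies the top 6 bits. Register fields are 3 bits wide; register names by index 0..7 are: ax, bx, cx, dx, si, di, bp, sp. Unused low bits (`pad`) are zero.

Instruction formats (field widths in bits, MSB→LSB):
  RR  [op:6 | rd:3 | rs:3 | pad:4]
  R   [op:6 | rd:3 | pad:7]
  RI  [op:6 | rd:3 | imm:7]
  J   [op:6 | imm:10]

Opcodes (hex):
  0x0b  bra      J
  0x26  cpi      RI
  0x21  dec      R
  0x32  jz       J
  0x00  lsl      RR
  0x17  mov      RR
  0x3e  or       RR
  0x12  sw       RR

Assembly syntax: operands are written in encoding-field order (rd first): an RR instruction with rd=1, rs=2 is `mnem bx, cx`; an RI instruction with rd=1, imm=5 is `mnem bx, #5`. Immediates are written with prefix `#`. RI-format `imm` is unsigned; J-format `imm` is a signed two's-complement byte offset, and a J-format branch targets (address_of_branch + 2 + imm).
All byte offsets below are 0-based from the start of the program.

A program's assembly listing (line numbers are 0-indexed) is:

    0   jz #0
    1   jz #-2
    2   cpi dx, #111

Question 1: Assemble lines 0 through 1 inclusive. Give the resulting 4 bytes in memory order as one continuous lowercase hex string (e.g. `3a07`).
0. jz fields op=0x32:6|imm=0:10 → word c800h → c8 00
1. jz fields op=0x32:6|imm=-2:10 → word cbfeh → cb fe

c800cbfe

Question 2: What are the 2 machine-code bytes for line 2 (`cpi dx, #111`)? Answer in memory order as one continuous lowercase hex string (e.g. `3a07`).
L2: cpi op=0x26:6|rd=3:3|imm=111:7 ⇒ 0x99ef ⇒ big 99 ef

99ef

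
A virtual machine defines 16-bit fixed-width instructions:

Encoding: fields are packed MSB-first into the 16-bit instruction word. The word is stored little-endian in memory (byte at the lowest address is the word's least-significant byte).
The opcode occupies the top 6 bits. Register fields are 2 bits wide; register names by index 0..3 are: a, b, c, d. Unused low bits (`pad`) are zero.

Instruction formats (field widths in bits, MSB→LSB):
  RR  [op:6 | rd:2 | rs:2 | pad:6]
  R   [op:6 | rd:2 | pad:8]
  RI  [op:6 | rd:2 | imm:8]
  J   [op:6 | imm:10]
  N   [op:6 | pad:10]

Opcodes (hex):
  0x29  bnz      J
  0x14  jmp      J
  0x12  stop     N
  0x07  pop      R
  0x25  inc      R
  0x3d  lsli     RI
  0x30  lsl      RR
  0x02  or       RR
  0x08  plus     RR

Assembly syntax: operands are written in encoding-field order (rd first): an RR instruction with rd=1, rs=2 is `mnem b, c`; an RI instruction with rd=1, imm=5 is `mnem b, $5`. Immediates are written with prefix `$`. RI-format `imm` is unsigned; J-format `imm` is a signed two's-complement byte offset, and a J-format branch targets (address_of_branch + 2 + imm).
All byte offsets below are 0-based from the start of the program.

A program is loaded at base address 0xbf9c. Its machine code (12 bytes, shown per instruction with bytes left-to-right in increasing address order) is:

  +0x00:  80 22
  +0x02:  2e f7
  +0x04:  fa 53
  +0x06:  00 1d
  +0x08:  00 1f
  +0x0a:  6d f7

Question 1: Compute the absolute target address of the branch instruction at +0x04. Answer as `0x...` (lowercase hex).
+0x04: fa 53 ⇒ word 0x53fa (little)
  opcode bits[15:10]=0x14: jmp/J
  imm: (w>>0)&0x3ff=0x3fa (s10→-6) → $-6
  target = base 0xbf9c + off 0x04 + 2 + imm -6 = 0xbf9c

0xbf9c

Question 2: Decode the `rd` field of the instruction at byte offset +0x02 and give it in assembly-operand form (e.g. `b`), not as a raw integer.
d

+0x02: 2e f7 ⇒ word 0xf72e (little)
  op=0xf72e>>10=0x3d ⇒ lsli (RI)
  rd: (w>>8)&0x3=0x3 → d
  imm: (w>>0)&0xff=0x2e → $46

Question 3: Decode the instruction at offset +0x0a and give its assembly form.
@+0a  little-endian(6d f7) = 0xf76d
  top 6b → 0x3d → lsli [RI]
  rd@[9:8]=0x3 ⇒ d
  imm@[7:0]=0x6d ⇒ $109

lsli d, $109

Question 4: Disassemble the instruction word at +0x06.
[06] 00 1d → 0x1d00
  op=0x1d00>>10=0x7 ⇒ pop (R)
  rd@[9:8]=0x1 ⇒ b

pop b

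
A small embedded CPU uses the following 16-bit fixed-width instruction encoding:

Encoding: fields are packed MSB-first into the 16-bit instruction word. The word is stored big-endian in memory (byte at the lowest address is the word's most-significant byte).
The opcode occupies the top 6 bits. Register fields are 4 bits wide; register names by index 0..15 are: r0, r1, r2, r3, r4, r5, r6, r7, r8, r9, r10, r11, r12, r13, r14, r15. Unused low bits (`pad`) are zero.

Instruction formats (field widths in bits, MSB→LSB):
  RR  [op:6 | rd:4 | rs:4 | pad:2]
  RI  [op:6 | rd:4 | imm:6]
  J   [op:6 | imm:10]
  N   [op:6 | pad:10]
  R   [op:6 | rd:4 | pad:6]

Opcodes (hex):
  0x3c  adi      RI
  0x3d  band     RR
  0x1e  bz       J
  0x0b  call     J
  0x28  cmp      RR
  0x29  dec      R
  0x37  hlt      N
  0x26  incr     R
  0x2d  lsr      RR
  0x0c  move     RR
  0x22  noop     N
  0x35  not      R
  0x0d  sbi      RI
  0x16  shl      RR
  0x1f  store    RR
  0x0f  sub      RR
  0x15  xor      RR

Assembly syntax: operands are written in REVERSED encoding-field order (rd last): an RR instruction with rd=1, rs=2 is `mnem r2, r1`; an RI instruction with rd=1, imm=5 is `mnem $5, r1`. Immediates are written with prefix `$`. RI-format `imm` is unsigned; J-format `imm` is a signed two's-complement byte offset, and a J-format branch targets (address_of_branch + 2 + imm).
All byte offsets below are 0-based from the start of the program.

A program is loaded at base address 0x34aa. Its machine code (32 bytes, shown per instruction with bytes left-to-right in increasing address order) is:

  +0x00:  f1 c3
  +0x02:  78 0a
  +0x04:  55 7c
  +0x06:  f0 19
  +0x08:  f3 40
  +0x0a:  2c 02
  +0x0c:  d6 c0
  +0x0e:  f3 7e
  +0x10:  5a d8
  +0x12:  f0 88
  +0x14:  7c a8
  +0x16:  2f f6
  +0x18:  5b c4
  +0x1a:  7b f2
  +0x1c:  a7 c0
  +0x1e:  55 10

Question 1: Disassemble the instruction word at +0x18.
[18] 5b c4 → 0x5bc4
  top 6b → 0x16 → shl [RR]
  [9:6] rd=15 = r15
  [5:2] rs=1 = r1

shl r1, r15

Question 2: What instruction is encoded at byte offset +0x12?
adi $8, r2

off 0x12: read f0 88 as big → 0xf088
  op=0xf088>>10=0x3c ⇒ adi (RI)
  [9:6] rd=2 = r2
  [5:0] imm=8 = $8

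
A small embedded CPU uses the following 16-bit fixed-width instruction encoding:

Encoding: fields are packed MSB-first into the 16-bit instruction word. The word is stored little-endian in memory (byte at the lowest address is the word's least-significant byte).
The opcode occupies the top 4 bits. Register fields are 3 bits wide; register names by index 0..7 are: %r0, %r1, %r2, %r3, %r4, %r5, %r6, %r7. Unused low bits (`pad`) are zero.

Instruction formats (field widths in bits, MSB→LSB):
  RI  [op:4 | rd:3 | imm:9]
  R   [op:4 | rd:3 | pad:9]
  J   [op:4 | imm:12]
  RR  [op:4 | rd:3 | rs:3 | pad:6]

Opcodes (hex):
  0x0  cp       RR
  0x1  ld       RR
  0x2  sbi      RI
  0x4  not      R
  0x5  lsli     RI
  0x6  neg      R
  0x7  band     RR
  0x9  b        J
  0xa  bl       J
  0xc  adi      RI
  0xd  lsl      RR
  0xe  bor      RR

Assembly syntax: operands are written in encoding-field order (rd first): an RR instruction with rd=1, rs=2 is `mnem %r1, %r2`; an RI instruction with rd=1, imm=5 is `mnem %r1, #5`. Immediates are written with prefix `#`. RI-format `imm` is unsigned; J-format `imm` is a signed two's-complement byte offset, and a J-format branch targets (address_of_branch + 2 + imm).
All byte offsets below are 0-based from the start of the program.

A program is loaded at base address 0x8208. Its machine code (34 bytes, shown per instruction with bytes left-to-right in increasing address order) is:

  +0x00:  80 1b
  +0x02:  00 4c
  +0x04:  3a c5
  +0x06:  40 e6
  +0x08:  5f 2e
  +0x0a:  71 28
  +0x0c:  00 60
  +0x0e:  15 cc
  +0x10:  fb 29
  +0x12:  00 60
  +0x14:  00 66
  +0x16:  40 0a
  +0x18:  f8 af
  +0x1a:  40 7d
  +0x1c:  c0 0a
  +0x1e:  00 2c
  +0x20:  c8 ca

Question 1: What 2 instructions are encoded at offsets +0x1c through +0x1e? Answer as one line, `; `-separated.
cp %r5, %r3; sbi %r6, #0

@+1c  little-endian(c0 0a) = 0x0ac0
  op=0x0ac0>>12=0x0 ⇒ cp (RR)
  rd: (w>>9)&0x7=0x5 → %r5
  rs: (w>>6)&0x7=0x3 → %r3
@+1e  little-endian(00 2c) = 0x2c00
  op=0x2c00>>12=0x2 ⇒ sbi (RI)
  rd: (w>>9)&0x7=0x6 → %r6
  imm: (w>>0)&0x1ff=0x0 → #0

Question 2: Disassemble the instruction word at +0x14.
neg %r3

+0x14: 00 66 ⇒ word 0x6600 (little)
  top 4b → 0x6 → neg [R]
  rd@[11:9]=0x3 ⇒ %r3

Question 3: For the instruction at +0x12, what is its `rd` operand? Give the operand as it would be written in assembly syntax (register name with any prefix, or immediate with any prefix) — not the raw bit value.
+0x12: 00 60 ⇒ word 0x6000 (little)
  op=0x6000>>12=0x6 ⇒ neg (R)
  rd: (w>>9)&0x7=0x0 → %r0

%r0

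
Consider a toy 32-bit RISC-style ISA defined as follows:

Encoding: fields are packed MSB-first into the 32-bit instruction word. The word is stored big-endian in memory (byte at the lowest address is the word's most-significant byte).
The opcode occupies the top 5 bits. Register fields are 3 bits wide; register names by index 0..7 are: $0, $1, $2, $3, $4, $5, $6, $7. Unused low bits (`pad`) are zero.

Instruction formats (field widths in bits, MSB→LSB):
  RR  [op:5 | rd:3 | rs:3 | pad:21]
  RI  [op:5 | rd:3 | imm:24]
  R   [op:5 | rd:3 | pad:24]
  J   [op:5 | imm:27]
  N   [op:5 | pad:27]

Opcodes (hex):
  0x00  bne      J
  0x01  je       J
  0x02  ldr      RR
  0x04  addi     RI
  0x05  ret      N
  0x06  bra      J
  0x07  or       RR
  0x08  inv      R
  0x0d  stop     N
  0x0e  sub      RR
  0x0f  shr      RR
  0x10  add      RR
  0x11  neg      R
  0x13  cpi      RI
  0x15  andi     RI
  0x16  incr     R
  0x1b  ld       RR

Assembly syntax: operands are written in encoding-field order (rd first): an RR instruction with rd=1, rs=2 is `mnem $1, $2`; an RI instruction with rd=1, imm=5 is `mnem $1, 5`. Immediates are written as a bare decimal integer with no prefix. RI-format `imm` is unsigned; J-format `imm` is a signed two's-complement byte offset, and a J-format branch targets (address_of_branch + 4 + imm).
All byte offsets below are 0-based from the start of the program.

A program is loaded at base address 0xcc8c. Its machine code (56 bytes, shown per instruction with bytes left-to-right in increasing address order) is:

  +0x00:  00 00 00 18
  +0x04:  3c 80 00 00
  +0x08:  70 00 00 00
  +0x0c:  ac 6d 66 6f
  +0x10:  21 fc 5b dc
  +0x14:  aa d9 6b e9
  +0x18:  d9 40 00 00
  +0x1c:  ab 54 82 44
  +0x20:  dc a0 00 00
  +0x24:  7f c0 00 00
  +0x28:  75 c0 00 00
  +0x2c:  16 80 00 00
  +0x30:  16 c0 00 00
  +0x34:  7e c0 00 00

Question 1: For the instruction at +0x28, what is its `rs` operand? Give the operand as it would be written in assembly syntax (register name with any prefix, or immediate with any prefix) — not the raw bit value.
off 0x28: read 75 c0 00 00 as big → 0x75c00000
  top 5b → 0xe → sub [RR]
  rd: (w>>24)&0x7=0x5 → $5
  rs: (w>>21)&0x7=0x6 → $6

$6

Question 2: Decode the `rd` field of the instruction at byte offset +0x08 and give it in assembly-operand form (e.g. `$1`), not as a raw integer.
+0x08: 70 00 00 00 ⇒ word 0x70000000 (big)
  op=0x70000000>>27=0xe ⇒ sub (RR)
  rd: (w>>24)&0x7=0x0 → $0
  rs: (w>>21)&0x7=0x0 → $0

$0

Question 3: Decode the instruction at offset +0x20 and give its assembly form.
@+20  big-endian(dc a0 00 00) = 0xdca00000
  op=0xdca00000>>27=0x1b ⇒ ld (RR)
  [26:24] rd=4 = $4
  [23:21] rs=5 = $5

ld $4, $5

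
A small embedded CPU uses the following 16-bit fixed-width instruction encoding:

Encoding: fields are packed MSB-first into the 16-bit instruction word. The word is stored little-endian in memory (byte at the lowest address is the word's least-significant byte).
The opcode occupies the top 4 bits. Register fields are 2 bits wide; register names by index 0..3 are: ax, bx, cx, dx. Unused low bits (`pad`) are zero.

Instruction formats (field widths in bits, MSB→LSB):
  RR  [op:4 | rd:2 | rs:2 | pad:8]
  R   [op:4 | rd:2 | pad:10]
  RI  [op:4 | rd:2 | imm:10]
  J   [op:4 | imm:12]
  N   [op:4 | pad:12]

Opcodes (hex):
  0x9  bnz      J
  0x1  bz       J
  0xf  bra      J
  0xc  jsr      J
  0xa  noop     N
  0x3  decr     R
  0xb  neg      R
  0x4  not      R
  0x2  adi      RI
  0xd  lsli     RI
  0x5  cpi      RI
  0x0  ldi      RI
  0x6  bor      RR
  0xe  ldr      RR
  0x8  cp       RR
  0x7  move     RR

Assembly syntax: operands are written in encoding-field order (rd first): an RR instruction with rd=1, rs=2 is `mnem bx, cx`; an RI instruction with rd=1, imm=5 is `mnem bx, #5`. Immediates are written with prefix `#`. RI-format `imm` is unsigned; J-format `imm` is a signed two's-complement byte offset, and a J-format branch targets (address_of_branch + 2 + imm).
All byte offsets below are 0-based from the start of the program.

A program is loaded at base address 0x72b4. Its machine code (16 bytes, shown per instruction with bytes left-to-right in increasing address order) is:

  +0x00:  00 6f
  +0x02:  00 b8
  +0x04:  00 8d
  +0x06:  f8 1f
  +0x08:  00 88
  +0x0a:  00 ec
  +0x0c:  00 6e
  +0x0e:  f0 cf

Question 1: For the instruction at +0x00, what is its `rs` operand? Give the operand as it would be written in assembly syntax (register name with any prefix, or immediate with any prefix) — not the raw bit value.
dx

[00] 00 6f → 0x6f00
  op=0x6f00>>12=0x6 ⇒ bor (RR)
  rd: (w>>10)&0x3=0x3 → dx
  rs: (w>>8)&0x3=0x3 → dx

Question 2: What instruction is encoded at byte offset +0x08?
off 0x08: read 00 88 as little → 0x8800
  opcode bits[15:12]=0x8: cp/RR
  rd: (w>>10)&0x3=0x2 → cx
  rs: (w>>8)&0x3=0x0 → ax

cp cx, ax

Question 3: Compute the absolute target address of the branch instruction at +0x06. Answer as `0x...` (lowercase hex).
0x72b4

off 0x06: read f8 1f as little → 0x1ff8
  opcode bits[15:12]=0x1: bz/J
  [11:0] imm=4088 (s12→-8) = #-8
  target = base 0x72b4 + off 0x06 + 2 + imm -8 = 0x72b4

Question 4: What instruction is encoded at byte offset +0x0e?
jsr #-16

off 0x0e: read f0 cf as little → 0xcff0
  op=0xcff0>>12=0xc ⇒ jsr (J)
  imm@[11:0]=0xff0 (s12→-16) ⇒ #-16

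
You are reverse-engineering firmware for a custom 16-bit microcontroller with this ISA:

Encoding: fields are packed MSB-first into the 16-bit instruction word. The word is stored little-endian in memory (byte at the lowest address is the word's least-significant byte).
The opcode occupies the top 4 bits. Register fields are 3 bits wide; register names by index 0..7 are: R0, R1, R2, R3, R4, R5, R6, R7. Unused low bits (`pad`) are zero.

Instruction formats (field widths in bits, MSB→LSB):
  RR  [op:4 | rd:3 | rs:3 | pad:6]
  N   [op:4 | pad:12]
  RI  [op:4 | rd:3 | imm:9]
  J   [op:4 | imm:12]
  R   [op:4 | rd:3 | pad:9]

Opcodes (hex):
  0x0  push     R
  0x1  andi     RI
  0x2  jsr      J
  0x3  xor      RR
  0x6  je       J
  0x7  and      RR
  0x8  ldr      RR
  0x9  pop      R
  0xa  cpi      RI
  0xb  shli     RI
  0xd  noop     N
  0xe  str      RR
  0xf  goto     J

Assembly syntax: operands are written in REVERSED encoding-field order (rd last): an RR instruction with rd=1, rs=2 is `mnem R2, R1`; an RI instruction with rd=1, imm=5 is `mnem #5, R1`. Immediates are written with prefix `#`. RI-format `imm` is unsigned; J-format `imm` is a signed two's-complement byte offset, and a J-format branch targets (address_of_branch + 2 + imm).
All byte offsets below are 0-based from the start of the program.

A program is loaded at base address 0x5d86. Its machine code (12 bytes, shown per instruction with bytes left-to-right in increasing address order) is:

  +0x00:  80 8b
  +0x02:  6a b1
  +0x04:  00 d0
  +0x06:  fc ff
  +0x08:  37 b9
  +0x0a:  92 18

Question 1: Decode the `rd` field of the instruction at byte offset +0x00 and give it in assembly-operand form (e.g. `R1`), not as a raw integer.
R5

@+00  little-endian(80 8b) = 0x8b80
  opcode bits[15:12]=0x8: ldr/RR
  rd@[11:9]=0x5 ⇒ R5
  rs@[8:6]=0x6 ⇒ R6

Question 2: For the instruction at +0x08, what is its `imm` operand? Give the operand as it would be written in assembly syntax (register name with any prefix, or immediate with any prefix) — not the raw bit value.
#311

@+08  little-endian(37 b9) = 0xb937
  opcode bits[15:12]=0xb: shli/RI
  [11:9] rd=4 = R4
  [8:0] imm=311 = #311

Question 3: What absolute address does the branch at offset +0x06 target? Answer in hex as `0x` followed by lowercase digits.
off 0x06: read fc ff as little → 0xfffc
  opcode bits[15:12]=0xf: goto/J
  [11:0] imm=4092 (s12→-4) = #-4
  target = base 0x5d86 + off 0x06 + 2 + imm -4 = 0x5d8a

0x5d8a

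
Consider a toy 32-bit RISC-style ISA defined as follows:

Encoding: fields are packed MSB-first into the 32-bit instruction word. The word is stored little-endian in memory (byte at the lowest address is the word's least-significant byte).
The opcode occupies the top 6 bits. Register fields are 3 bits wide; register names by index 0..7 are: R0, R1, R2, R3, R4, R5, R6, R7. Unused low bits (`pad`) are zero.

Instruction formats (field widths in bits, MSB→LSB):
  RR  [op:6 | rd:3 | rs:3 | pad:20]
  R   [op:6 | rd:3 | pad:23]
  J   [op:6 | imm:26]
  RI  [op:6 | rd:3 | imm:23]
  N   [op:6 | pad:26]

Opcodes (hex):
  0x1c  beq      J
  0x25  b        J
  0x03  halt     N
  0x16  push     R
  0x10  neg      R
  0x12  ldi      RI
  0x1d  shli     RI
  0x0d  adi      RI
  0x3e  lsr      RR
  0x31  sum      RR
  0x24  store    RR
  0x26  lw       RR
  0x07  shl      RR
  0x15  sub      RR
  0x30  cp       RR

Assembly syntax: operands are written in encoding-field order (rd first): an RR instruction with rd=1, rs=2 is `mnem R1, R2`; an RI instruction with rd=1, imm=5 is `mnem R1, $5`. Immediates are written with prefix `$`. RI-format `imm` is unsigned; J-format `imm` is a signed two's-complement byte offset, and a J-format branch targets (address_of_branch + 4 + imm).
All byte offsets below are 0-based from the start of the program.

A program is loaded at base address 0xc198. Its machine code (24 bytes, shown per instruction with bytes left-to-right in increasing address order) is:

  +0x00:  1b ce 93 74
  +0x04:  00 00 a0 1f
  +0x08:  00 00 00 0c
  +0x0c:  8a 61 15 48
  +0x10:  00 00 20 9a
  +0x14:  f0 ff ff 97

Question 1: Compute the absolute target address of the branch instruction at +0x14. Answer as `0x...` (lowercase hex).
0xc1a0

@+14  little-endian(f0 ff ff 97) = 0x97fffff0
  top 6b → 0x25 → b [J]
  [25:0] imm=67108848 (s26→-16) = $-16
  target = base 0xc198 + off 0x14 + 4 + imm -16 = 0xc1a0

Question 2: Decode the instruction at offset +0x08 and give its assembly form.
halt

+0x08: 00 00 00 0c ⇒ word 0x0c000000 (little)
  op=0x0c000000>>26=0x3 ⇒ halt (N)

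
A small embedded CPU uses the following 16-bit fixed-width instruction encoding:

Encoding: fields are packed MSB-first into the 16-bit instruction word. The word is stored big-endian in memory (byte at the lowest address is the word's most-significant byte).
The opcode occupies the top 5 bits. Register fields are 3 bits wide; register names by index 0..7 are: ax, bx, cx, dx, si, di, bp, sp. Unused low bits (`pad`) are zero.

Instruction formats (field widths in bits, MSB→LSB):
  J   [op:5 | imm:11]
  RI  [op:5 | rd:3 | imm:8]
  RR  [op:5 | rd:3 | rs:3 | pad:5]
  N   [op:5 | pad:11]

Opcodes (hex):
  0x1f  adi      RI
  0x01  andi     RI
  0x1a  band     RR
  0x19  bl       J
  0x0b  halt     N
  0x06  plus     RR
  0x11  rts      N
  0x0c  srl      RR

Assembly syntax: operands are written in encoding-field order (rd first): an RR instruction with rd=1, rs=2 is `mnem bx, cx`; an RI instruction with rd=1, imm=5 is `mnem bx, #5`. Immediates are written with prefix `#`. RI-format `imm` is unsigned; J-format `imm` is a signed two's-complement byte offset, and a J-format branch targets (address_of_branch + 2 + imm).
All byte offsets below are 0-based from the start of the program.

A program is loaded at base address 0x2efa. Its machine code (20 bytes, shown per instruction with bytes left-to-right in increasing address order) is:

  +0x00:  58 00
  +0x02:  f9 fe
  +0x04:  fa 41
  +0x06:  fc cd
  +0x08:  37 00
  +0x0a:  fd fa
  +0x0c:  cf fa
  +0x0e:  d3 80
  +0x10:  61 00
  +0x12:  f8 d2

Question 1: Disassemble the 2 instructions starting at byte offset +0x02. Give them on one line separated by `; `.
adi bx, #254; adi cx, #65

[02] f9 fe → 0xf9fe
  opcode bits[15:11]=0x1f: adi/RI
  rd: (w>>8)&0x7=0x1 → bx
  imm: (w>>0)&0xff=0xfe → #254
[04] fa 41 → 0xfa41
  opcode bits[15:11]=0x1f: adi/RI
  rd: (w>>8)&0x7=0x2 → cx
  imm: (w>>0)&0xff=0x41 → #65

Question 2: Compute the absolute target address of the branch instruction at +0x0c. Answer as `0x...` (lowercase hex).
[0c] cf fa → 0xcffa
  opcode bits[15:11]=0x19: bl/J
  imm@[10:0]=0x7fa (s11→-6) ⇒ #-6
  target = base 0x2efa + off 0x0c + 2 + imm -6 = 0x2f02

0x2f02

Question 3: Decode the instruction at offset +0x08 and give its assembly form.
@+08  big-endian(37 00) = 0x3700
  opcode bits[15:11]=0x6: plus/RR
  [10:8] rd=7 = sp
  [7:5] rs=0 = ax

plus sp, ax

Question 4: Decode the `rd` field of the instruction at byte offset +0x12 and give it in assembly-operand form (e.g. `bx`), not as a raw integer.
ax

off 0x12: read f8 d2 as big → 0xf8d2
  top 5b → 0x1f → adi [RI]
  rd@[10:8]=0x0 ⇒ ax
  imm@[7:0]=0xd2 ⇒ #210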